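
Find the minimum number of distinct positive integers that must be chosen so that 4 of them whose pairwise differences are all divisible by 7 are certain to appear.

22

Integers whose pairwise differences are multiples of 7 are exactly those sharing a remainder mod 7. Pigeonhole: the 7 residue classes mod 7 are the pigeonholes.
With 21 integers one could put 3 in each residue class and have no class reach 4.
The 22nd integer pushes some class to 4, so 7·3 + 1 = 22.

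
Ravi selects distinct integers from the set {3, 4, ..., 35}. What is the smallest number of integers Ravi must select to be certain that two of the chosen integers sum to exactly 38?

Group the elements by complementary pair {x, 38−x}: {3,35}, {4,34}, {5,33}, …, giving 16 two-element pairs and the single value 19 (it cannot pair with itself since the integers are distinct).
By the pigeonhole principle, treating each of those 17 groups as a pigeonhole, one can pick one integer per group — 17 integers — with no two summing to 38.
The 18th integer lands in an occupied pair, forcing a sum of 38.

18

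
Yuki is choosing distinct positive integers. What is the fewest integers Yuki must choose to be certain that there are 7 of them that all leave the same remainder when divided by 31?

Pigeonhole: the 31 residue classes mod 31 are the pigeonholes.
With 186 integers one could put 6 in each residue class and have no class reach 7.
The 187th integer pushes some class to 7, so 31·6 + 1 = 187.

187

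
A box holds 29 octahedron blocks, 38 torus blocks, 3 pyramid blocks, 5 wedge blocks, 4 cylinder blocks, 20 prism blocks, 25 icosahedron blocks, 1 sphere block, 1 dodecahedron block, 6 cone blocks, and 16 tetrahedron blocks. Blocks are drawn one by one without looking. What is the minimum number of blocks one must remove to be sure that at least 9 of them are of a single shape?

An adversary could hand out at most 8 blocks per shape (6 shapes run out sooner): 8 + 8 + 3 + 5 + 4 + 8 + 8 + 1 + 1 + 6 + 8 = 60 blocks and still no shape has 9.
By pigeonhole, one more block lands in a shape already at 8, so 61 draws are enough and 60 are not.

61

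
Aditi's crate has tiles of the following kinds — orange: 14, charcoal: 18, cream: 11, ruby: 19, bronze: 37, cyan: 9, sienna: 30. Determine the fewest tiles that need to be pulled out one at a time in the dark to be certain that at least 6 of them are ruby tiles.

In the worst case for collecting ruby tiles, every non-ruby tile comes out first.
There are 14 + 18 + 11 + 37 + 9 + 30 = 119 non-ruby tiles altogether.
After those, each further tile must be ruby, so 119 + 6 = 125 draws guarantee 6 ruby tiles.

125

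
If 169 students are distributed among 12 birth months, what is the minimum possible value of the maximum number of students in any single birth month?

Pigeonhole: the 12 birth months are the holes and the 169 students are the pigeons.
If every birth month held at most 14 students, the total would be at most 12 × 14 = 168, which is less than 169.
So some birth month holds at least ⌈169/12⌉ = 15 students.

15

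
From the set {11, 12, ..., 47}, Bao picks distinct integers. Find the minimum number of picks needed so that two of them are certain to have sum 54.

22

Two chosen integers sum to 54 exactly when both halves of some pair {x, 54−x} with 11 ≤ x ≤ 54−x ≤ 43 are chosen — 16 such pairs.
The remaining 5 elements (those with no distinct partner in range) can never complete a 54-sum, so the worst case takes all of them and one from each pair: 5 + 16 = 21.
By the pigeonhole principle, the 22nd integer has to be the second member of some pair, so 21 + 1 = 22.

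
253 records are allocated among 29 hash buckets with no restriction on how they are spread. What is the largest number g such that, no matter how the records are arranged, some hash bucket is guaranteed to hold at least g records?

The 29 hash buckets are the holes and the 253 records are the pigeons.
If every hash bucket held at most 8 records, the total would be at most 29 × 8 = 232, which is less than 253.
So some hash bucket holds at least ⌈253/29⌉ = 9 records.

9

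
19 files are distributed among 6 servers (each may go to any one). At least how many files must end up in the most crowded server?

4

The 6 servers are the holes and the 19 files are the pigeons.
If every server held at most 3 files, the total would be at most 6 × 3 = 18, which is less than 19.
So some server holds at least ⌈19/6⌉ = 4 files.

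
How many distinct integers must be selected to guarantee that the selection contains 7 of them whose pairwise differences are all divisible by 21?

127

Integers whose pairwise differences are multiples of 21 are exactly those sharing a remainder mod 21. Pigeonhole: the 21 residue classes mod 21 are the pigeonholes.
With 126 integers one could put 6 in each residue class and have no class reach 7.
The 127th integer pushes some class to 7, so 21·6 + 1 = 127.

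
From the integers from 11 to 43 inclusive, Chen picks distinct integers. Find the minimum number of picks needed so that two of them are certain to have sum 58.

Group the elements by complementary pair {x, 58−x}: {15,43}, {16,42}, {17,41}, …, giving 14 two-element pairs, the single value 29 (it cannot pair with itself since the integers are distinct), and 4 integers whose partner 58−x falls outside [11,43].
Treating each of those 19 groups as a pigeonhole, one can pick one integer per group — 19 integers — with no two summing to 58.
The 20th integer lands in an occupied pair, forcing a sum of 58.

20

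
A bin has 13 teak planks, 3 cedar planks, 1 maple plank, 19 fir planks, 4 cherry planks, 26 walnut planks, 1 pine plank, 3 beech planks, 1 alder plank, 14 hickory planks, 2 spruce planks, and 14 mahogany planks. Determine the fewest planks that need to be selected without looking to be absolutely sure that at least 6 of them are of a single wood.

41

By pigeonhole, put each drawn plank into a box by wood. The largest draw with every box below 6 takes min(count, 5) from each wood; woods with fewer than 5 contribute all they have.
Σ min(cᵢ, 5) = 5 + 3 + 1 + 5 + 4 + 5 + 1 + 3 + 1 + 5 + 2 + 5 = 40.
Draw number 40 + 1 = 41 must push one box to 6.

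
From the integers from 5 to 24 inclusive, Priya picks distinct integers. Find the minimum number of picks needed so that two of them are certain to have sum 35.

Group the elements by complementary pair {x, 35−x}: {11,24}, {12,23}, {13,22}, …, giving 7 two-element pairs and 6 integers whose partner 35−x falls outside [5,24].
By the pigeonhole principle, treating each of those 13 groups as a pigeonhole, one can pick one integer per group — 13 integers — with no two summing to 35.
The 14th integer lands in an occupied pair, forcing a sum of 35.

14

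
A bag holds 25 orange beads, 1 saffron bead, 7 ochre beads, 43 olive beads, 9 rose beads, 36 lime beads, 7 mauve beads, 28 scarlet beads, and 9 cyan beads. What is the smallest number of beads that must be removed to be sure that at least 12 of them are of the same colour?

78

By the pigeonhole principle, the 9 colours are the holes; the beads drawn are the pigeons.
To avoid 12 of any one colour, the worst case takes at most 11 of each colour, or every bead of a colour that has fewer than 11.
That gives 11 + 1 + 7 + 11 + 9 + 11 + 7 + 11 + 9 = 77 beads with no colour reaching 12.
The next bead forces some colour to 12, so 77 + 1 = 78.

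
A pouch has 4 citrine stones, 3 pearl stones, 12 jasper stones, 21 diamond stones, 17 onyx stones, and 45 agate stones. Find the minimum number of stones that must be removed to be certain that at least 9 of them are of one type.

40

The 6 types are the holes; the stones drawn are the pigeons.
To avoid 9 of any one type, the worst case takes at most 8 of each type, or every stone of a type that has fewer than 8.
That gives 4 + 3 + 8 + 8 + 8 + 8 = 39 stones with no type reaching 9.
The next stone forces some type to 9, so 39 + 1 = 40.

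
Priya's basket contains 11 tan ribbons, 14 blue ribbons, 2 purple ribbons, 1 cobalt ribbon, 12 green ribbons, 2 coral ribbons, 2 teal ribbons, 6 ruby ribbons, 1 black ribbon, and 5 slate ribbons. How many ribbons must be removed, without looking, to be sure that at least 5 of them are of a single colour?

By pigeonhole, the 10 colours are the holes; the ribbons drawn are the pigeons.
To avoid 5 of any one colour, the worst case takes at most 4 of each colour, or every ribbon of a colour that has fewer than 4.
That gives 4 + 4 + 2 + 1 + 4 + 2 + 2 + 4 + 1 + 4 = 28 ribbons with no colour reaching 5.
The next ribbon forces some colour to 5, so 28 + 1 = 29.

29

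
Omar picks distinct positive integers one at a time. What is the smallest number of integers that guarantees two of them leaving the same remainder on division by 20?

21

By pigeonhole, the 20 residue classes mod 20 are the pigeonholes.
With 20 integers one could put 1 in each residue class and have no class reach 2.
The 21st integer pushes some class to 2, so 20·1 + 1 = 21.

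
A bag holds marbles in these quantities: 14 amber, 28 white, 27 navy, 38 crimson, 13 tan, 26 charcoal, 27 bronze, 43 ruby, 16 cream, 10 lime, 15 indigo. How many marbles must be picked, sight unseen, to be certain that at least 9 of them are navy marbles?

In the worst case for collecting navy marbles, every non-navy marble comes out first.
There are 14 + 28 + 38 + 13 + 26 + 27 + 43 + 16 + 10 + 15 = 230 non-navy marbles altogether.
After those, each further marble must be navy, so 230 + 9 = 239 draws guarantee 9 navy marbles.

239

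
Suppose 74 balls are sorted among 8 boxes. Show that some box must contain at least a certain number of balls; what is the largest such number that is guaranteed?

10

By the pigeonhole principle, the 8 boxes are the holes and the 74 balls are the pigeons.
If every box held at most 9 balls, the total would be at most 8 × 9 = 72, which is less than 74.
So some box holds at least ⌈74/8⌉ = 10 balls.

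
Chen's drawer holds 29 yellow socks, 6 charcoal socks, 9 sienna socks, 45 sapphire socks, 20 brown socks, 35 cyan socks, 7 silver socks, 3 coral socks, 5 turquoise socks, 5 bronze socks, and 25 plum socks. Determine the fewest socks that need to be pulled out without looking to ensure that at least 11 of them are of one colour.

An adversary could hand out at most 10 socks per colour (6 colours run out sooner): 10 + 6 + 9 + 10 + 10 + 10 + 7 + 3 + 5 + 5 + 10 = 85 socks and still no colour has 11.
One more sock lands in a colour already at 10, so 86 draws are enough and 85 are not.

86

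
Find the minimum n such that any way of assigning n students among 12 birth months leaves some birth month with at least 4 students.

37

With 36 students one could put exactly 3 in each of the 12 birth months, and no birth month would reach 4.
One more student must land in a birth month that already has 3, giving it 4.
So 12 × 3 + 1 = 37 students are required.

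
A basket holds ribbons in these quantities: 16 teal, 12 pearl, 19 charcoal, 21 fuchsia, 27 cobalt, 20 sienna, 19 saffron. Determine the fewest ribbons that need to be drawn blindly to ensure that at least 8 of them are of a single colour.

Pigeonhole: the 7 colours are the holes; the ribbons drawn are the pigeons.
To avoid 8 of any one colour, the worst case takes at most 7 of each colour.
That gives 7 + 7 + 7 + 7 + 7 + 7 + 7 = 49 ribbons with no colour reaching 8.
The next ribbon forces some colour to 8, so 49 + 1 = 50.

50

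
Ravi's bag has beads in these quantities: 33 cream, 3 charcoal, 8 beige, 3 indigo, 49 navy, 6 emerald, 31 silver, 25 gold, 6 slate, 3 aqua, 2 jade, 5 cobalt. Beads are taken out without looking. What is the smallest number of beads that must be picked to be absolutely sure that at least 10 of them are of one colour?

By pigeonhole, put each drawn bead into a box by colour. The largest draw with every box below 10 takes min(count, 9) from each colour; colours with fewer than 9 contribute all they have.
Σ min(cᵢ, 9) = 9 + 3 + 8 + 3 + 9 + 6 + 9 + 9 + 6 + 3 + 2 + 5 = 72.
Draw number 72 + 1 = 73 must push one box to 10.

73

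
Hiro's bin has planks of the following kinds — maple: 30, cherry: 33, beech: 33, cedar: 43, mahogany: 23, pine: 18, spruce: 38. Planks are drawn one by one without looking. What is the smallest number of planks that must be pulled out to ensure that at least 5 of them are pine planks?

In the worst case for collecting pine planks, every non-pine plank comes out first.
There are 30 + 33 + 33 + 43 + 23 + 38 = 200 non-pine planks altogether.
After those, each further plank must be pine, so 200 + 5 = 205 draws guarantee 5 pine planks.

205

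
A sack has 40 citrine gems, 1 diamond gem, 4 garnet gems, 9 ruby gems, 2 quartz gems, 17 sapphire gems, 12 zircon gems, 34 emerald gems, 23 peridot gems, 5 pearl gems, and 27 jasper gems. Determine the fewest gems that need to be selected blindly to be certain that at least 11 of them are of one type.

82

An adversary could hand out at most 10 gems per type (5 types run out sooner): 10 + 1 + 4 + 9 + 2 + 10 + 10 + 10 + 10 + 5 + 10 = 81 gems and still no type has 11.
By the pigeonhole principle, one more gem lands in a type already at 10, so 82 draws are enough and 81 are not.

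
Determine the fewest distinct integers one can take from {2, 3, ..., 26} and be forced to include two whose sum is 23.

Two chosen integers sum to 23 exactly when both halves of some pair {x, 23−x} with 2 ≤ x ≤ 23−x ≤ 21 are chosen — 10 such pairs.
The remaining 5 elements (those with no distinct partner in range) can never complete a 23-sum, so the worst case takes all of them and one from each pair: 5 + 10 = 15.
By pigeonhole, the 16th integer has to be the second member of some pair, so 15 + 1 = 16.

16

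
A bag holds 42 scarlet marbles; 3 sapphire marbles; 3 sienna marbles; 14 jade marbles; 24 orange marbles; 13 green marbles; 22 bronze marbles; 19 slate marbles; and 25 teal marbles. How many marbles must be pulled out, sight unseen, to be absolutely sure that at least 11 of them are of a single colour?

By pigeonhole, put each drawn marble into a box by colour. The largest draw with every box below 11 takes min(count, 10) from each colour; colours with fewer than 10 contribute all they have.
Σ min(cᵢ, 10) = 10 + 3 + 3 + 10 + 10 + 10 + 10 + 10 + 10 = 76.
Draw number 76 + 1 = 77 must push one box to 11.

77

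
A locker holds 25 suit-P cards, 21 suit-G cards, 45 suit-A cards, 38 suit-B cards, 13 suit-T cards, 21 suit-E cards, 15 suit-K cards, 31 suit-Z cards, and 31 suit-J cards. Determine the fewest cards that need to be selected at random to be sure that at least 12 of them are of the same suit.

100

An adversary could hand out at most 11 cards per suit: 11 + 11 + 11 + 11 + 11 + 11 + 11 + 11 + 11 = 99 cards and still no suit has 12.
By the pigeonhole principle, one more card lands in a suit already at 11, so 100 draws are enough and 99 are not.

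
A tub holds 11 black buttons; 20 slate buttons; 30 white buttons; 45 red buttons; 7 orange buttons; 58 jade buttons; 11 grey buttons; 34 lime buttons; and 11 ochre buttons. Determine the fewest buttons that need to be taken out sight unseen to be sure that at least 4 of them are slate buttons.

In the worst case for collecting slate buttons, every non-slate button comes out first.
There are 11 + 30 + 45 + 7 + 58 + 11 + 34 + 11 = 207 non-slate buttons altogether.
After those, each further button must be slate, so 207 + 4 = 211 draws guarantee 4 slate buttons.

211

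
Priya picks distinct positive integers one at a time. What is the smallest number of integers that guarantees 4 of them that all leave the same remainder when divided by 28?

By pigeonhole, the 28 residue classes mod 28 are the pigeonholes.
With 84 integers one could put 3 in each residue class and have no class reach 4.
The 85th integer pushes some class to 4, so 28·3 + 1 = 85.

85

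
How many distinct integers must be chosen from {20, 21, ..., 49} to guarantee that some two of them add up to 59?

A set avoiding the sum 59 can contain at most one of each pair {x, 59−x}, plus the 10 elements whose complement lies outside the range.
The integers 30, …, 49 (20 of them) are such a set: any two sum to at least 30+31 = 61 > 59.
By the pigeonhole principle, any 21st integer completes one of the 10 pairs, so 21 choices force a sum of 59.

21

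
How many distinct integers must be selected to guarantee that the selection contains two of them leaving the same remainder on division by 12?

By the pigeonhole principle, the 12 residue classes mod 12 are the pigeonholes.
With 12 integers one could put 1 in each residue class and have no class reach 2.
The 13th integer pushes some class to 2, so 12·1 + 1 = 13.

13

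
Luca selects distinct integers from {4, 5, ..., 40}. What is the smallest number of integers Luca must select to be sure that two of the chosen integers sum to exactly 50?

Group the elements by complementary pair {x, 50−x}: {10,40}, {11,39}, {12,38}, …, giving 15 two-element pairs, the single value 25 (it cannot pair with itself since the integers are distinct), and 6 integers whose partner 50−x falls outside [4,40].
Treating each of those 22 groups as a pigeonhole, one can pick one integer per group — 22 integers — with no two summing to 50.
The 23rd integer lands in an occupied pair, forcing a sum of 50.

23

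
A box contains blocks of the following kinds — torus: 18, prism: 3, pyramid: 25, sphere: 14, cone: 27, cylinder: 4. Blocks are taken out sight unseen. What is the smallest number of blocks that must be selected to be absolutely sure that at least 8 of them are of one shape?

The 6 shapes are the holes; the blocks drawn are the pigeons.
To avoid 8 of any one shape, the worst case takes at most 7 of each shape, or every block of a shape that has fewer than 7.
That gives 7 + 3 + 7 + 7 + 7 + 4 = 35 blocks with no shape reaching 8.
The next block forces some shape to 8, so 35 + 1 = 36.

36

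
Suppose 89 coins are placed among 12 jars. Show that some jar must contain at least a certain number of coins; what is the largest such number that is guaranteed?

By the pigeonhole principle, the 12 jars are the holes and the 89 coins are the pigeons.
If every jar held at most 7 coins, the total would be at most 12 × 7 = 84, which is less than 89.
So some jar holds at least ⌈89/12⌉ = 8 coins.

8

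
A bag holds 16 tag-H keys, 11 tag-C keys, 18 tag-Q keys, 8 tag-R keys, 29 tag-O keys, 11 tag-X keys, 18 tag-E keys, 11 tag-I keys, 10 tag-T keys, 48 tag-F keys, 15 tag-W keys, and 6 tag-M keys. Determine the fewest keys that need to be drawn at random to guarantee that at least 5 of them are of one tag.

An adversary could hand out at most 4 keys per tag: 4 + 4 + 4 + 4 + 4 + 4 + 4 + 4 + 4 + 4 + 4 + 4 = 48 keys and still no tag has 5.
By pigeonhole, one more key lands in a tag already at 4, so 49 draws are enough and 48 are not.

49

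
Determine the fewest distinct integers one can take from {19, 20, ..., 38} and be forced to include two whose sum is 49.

15

Group the elements by complementary pair {x, 49−x}: {19,30}, {20,29}, {21,28}, …, giving 6 two-element pairs and 8 integers whose partner 49−x falls outside [19,38].
Treating each of those 14 groups as a pigeonhole, one can pick one integer per group — 14 integers — with no two summing to 49.
The 15th integer lands in an occupied pair, forcing a sum of 49.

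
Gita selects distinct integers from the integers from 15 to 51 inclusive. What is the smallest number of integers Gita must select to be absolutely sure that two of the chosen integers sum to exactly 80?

27

Group the elements by complementary pair {x, 80−x}: {29,51}, {30,50}, {31,49}, …, giving 11 two-element pairs, the single value 40 (it cannot pair with itself since the integers are distinct), and 14 integers whose partner 80−x falls outside [15,51].
Treating each of those 26 groups as a pigeonhole, one can pick one integer per group — 26 integers — with no two summing to 80.
The 27th integer lands in an occupied pair, forcing a sum of 80.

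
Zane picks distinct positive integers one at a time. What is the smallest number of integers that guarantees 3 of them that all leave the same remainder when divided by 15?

31

The 15 residue classes mod 15 are the pigeonholes.
With 30 integers one could put 2 in each residue class and have no class reach 3.
The 31st integer pushes some class to 3, so 15·2 + 1 = 31.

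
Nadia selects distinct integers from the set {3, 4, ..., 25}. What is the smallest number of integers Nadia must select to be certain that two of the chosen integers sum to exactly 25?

14

Group the elements by complementary pair {x, 25−x}: {3,22}, {4,21}, {5,20}, …, giving 10 two-element pairs and 3 integers whose partner 25−x falls outside [3,25].
By pigeonhole, treating each of those 13 groups as a pigeonhole, one can pick one integer per group — 13 integers — with no two summing to 25.
The 14th integer lands in an occupied pair, forcing a sum of 25.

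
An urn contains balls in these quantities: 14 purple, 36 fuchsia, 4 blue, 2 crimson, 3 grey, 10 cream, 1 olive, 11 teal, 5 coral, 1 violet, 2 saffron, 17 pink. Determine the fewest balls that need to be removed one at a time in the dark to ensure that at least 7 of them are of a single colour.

Put each drawn ball into a box by colour. The largest draw with every box below 7 takes min(count, 6) from each colour; colours with fewer than 6 contribute all they have.
Σ min(cᵢ, 6) = 6 + 6 + 4 + 2 + 3 + 6 + 1 + 6 + 5 + 1 + 2 + 6 = 48.
Draw number 48 + 1 = 49 must push one box to 7.

49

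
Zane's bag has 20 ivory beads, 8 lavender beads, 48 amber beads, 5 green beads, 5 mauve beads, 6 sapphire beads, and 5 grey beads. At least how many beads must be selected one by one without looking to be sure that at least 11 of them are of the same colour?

An adversary could hand out at most 10 beads per colour (5 colours run out sooner): 10 + 8 + 10 + 5 + 5 + 6 + 5 = 49 beads and still no colour has 11.
Pigeonhole: one more bead lands in a colour already at 10, so 50 draws are enough and 49 are not.

50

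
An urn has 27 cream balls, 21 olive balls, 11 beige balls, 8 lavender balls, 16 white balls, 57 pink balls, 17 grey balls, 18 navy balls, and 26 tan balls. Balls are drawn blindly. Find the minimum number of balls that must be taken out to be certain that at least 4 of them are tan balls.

In the worst case for collecting tan balls, every non-tan ball comes out first.
There are 27 + 21 + 11 + 8 + 16 + 57 + 17 + 18 = 175 non-tan balls altogether.
After those, each further ball must be tan, so 175 + 4 = 179 draws guarantee 4 tan balls.

179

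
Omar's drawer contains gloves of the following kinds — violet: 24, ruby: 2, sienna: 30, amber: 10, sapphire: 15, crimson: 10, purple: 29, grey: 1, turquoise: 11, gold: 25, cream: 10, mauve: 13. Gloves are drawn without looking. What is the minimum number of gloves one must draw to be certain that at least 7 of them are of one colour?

64

By pigeonhole, put each drawn glove into a box by colour. The largest draw with every box below 7 takes min(count, 6) from each colour; colours with fewer than 6 contribute all they have.
Σ min(cᵢ, 6) = 6 + 2 + 6 + 6 + 6 + 6 + 6 + 1 + 6 + 6 + 6 + 6 = 63.
Draw number 63 + 1 = 64 must push one box to 7.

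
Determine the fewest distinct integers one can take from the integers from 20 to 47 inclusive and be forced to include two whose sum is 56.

Group the elements by complementary pair {x, 56−x}: {20,36}, {21,35}, {22,34}, …, giving 8 two-element pairs, the single value 28 (it cannot pair with itself since the integers are distinct), and 11 integers whose partner 56−x falls outside [20,47].
Pigeonhole: treating each of those 20 groups as a pigeonhole, one can pick one integer per group — 20 integers — with no two summing to 56.
The 21st integer lands in an occupied pair, forcing a sum of 56.

21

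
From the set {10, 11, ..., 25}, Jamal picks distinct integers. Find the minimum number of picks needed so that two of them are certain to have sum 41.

12

Group the elements by complementary pair {x, 41−x}: {16,25}, {17,24}, {18,23}, …, giving 5 two-element pairs and 6 integers whose partner 41−x falls outside [10,25].
By the pigeonhole principle, treating each of those 11 groups as a pigeonhole, one can pick one integer per group — 11 integers — with no two summing to 41.
The 12th integer lands in an occupied pair, forcing a sum of 41.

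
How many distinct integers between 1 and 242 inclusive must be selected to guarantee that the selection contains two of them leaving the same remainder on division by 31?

By the pigeonhole principle, the 31 residue classes mod 31 are the pigeonholes.
With 31 integers one could put 1 in each residue class and have no class reach 2.
The 32nd integer pushes some class to 2, so 31·1 + 1 = 32.

32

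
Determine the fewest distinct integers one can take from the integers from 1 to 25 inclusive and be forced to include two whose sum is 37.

19

A set avoiding the sum 37 can contain at most one of each pair {x, 37−x}, plus the 11 elements whose complement lies outside the range.
The integers 1, …, 18 (18 of them) are such a set: any two sum to at least 1+2 = 3 and at most 17+18 = 35 < 37.
By the pigeonhole principle, any 19th integer completes one of the 7 pairs, so 19 choices force a sum of 37.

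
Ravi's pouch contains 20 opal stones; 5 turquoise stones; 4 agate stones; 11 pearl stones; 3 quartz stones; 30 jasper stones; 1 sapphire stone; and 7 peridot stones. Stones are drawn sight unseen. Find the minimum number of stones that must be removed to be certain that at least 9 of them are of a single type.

45

Pigeonhole: put each drawn stone into a box by type. The largest draw with every box below 9 takes min(count, 8) from each type; types with fewer than 8 contribute all they have.
Σ min(cᵢ, 8) = 8 + 5 + 4 + 8 + 3 + 8 + 1 + 7 = 44.
Draw number 44 + 1 = 45 must push one box to 9.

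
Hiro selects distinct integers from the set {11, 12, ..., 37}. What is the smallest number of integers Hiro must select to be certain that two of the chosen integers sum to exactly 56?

A set avoiding the sum 56 can contain at most one of each pair {x, 56−x}, plus the 9 elements whose complement lies outside the range or equal to its own complement.
The integers 11, …, 28 (18 of them) are such a set: any two sum to at least 11+12 = 23 and at most 27+28 = 55 < 56.
Any 19th integer completes one of the 9 pairs, so 19 choices force a sum of 56.

19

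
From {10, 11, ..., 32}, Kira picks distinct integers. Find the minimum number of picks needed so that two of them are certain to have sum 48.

Group the elements by complementary pair {x, 48−x}: {16,32}, {17,31}, {18,30}, …, giving 8 two-element pairs; the single value 24 (it cannot pair with itself since the integers are distinct); and 6 integers whose partner 48−x falls outside [10,32].
Treating each of those 15 groups as a pigeonhole, one can pick one integer per group — 15 integers — with no two summing to 48.
The 16th integer lands in an occupied pair, forcing a sum of 48.

16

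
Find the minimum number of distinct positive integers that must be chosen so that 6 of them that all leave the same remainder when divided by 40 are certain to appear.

By the pigeonhole principle, the 40 residue classes mod 40 are the pigeonholes.
With 200 integers one could put 5 in each residue class and have no class reach 6.
The 201st integer pushes some class to 6, so 40·5 + 1 = 201.

201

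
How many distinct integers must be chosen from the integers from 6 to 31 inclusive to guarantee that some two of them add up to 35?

A set avoiding the sum 35 can contain at most one of each pair {x, 35−x}, plus the 2 elements whose complement lies outside the range.
The integers 18, …, 31 (14 of them) are such a set: any two sum to at least 18+19 = 37 > 35.
Any 15th integer completes one of the 12 pairs, so 15 choices force a sum of 35.

15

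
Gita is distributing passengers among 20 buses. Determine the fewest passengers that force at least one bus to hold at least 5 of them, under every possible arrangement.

With 80 passengers one could put exactly 4 in each of the 20 buses, and no bus would reach 5.
Pigeonhole: one more passenger must land in a bus that already has 4, giving it 5.
So 20 × 4 + 1 = 81 passengers are required.

81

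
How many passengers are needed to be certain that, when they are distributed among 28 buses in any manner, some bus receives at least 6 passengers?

141

With 140 passengers one could put exactly 5 in each of the 28 buses, and no bus would reach 6.
Pigeonhole: one more passenger must land in a bus that already has 5, giving it 6.
So 28 × 5 + 1 = 141 passengers are required.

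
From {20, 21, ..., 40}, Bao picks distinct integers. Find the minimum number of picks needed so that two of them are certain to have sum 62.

Two chosen integers sum to 62 exactly when both halves of some pair {x, 62−x} with 22 ≤ x ≤ 62−x ≤ 40 are chosen — 9 such pairs.
The remaining 3 elements (those with no distinct partner in range) can never complete a 62-sum, so the worst case takes all of them and one from each pair: 3 + 9 = 12.
The 13th integer has to be the second member of some pair, so 12 + 1 = 13.

13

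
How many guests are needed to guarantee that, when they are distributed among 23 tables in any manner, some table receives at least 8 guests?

With 161 guests one could put exactly 7 in each of the 23 tables, and no table would reach 8.
One more guest must land in a table that already has 7, giving it 8.
So 23 × 7 + 1 = 162 guests are required.

162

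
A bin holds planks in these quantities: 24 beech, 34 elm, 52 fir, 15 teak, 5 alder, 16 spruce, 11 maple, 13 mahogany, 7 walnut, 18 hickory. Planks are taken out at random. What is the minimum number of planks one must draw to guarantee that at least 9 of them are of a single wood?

By the pigeonhole principle, the 10 woods are the holes; the planks drawn are the pigeons.
To avoid 9 of any one wood, the worst case takes at most 8 of each wood, or every plank of a wood that has fewer than 8.
That gives 8 + 8 + 8 + 8 + 5 + 8 + 8 + 8 + 7 + 8 = 76 planks with no wood reaching 9.
The next plank forces some wood to 9, so 76 + 1 = 77.

77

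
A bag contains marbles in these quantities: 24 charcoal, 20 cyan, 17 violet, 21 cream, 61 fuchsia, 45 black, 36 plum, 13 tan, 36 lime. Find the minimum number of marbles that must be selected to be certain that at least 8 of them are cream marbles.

260

In the worst case for collecting cream marbles, every non-cream marble comes out first.
There are 24 + 20 + 17 + 61 + 45 + 36 + 13 + 36 = 252 non-cream marbles altogether.
After those, each further marble must be cream, so 252 + 8 = 260 draws guarantee 8 cream marbles.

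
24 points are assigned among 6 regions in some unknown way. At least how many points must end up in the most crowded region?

The 6 regions are the holes and the 24 points are the pigeons.
If every region held at most 3 points, the total would be at most 6 × 3 = 18, which is less than 24.
So some region holds at least ⌈24/6⌉ = 4 points.

4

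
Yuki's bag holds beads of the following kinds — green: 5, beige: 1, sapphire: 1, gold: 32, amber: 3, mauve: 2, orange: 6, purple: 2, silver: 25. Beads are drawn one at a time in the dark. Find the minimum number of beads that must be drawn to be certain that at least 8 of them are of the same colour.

An adversary could hand out at most 7 beads per colour (7 colours run out sooner): 5 + 1 + 1 + 7 + 3 + 2 + 6 + 2 + 7 = 34 beads and still no colour has 8.
One more bead lands in a colour already at 7, so 35 draws are enough and 34 are not.

35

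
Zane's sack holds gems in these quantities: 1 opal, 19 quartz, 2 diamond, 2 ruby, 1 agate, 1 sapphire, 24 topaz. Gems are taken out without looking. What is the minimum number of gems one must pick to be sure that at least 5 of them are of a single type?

16

By the pigeonhole principle, the 7 types are the holes; the gems drawn are the pigeons.
To avoid 5 of any one type, the worst case takes at most 4 of each type, or every gem of a type that has fewer than 4.
That gives 1 + 4 + 2 + 2 + 1 + 1 + 4 = 15 gems with no type reaching 5.
The next gem forces some type to 5, so 15 + 1 = 16.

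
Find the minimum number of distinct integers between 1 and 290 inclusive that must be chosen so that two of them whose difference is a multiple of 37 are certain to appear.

38

Integers whose pairwise differences are multiples of 37 are exactly those sharing a remainder mod 37. By pigeonhole, the 37 residue classes mod 37 are the pigeonholes.
With 37 integers one could put 1 in each residue class and have no class reach 2.
The 38th integer pushes some class to 2, so 37·1 + 1 = 38.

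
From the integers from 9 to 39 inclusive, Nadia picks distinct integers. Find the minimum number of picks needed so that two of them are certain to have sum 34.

24

Two chosen integers sum to 34 exactly when both halves of some pair {x, 34−x} with 9 ≤ x ≤ 34−x ≤ 25 are chosen — 8 such pairs.
The remaining 15 elements (those with no distinct partner in range) can never complete a 34-sum, so the worst case takes all of them and one from each pair: 15 + 8 = 23.
The 24th integer has to be the second member of some pair, so 23 + 1 = 24.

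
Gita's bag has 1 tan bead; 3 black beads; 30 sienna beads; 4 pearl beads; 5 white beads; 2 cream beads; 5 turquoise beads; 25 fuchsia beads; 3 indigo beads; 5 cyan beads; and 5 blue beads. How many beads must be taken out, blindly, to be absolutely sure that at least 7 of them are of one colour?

An adversary could hand out at most 6 beads per colour (9 colours run out sooner): 1 + 3 + 6 + 4 + 5 + 2 + 5 + 6 + 3 + 5 + 5 = 45 beads and still no colour has 7.
By the pigeonhole principle, one more bead lands in a colour already at 6, so 46 draws are enough and 45 are not.

46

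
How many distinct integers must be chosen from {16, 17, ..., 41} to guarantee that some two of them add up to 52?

17

Group the elements by complementary pair {x, 52−x}: {16,36}, {17,35}, {18,34}, …, giving 10 two-element pairs, the single value 26 (it cannot pair with itself since the integers are distinct), and 5 integers whose partner 52−x falls outside [16,41].
Pigeonhole: treating each of those 16 groups as a pigeonhole, one can pick one integer per group — 16 integers — with no two summing to 52.
The 17th integer lands in an occupied pair, forcing a sum of 52.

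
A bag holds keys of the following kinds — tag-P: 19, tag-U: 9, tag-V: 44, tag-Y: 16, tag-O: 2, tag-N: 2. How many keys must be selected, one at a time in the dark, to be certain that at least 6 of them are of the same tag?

25

By pigeonhole, the 6 tags are the holes; the keys drawn are the pigeons.
To avoid 6 of any one tag, the worst case takes at most 5 of each tag, or every key of a tag that has fewer than 5.
That gives 5 + 5 + 5 + 5 + 2 + 2 = 24 keys with no tag reaching 6.
The next key forces some tag to 6, so 24 + 1 = 25.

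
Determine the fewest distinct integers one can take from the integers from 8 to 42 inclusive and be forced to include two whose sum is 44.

A set avoiding the sum 44 can contain at most one of each pair {x, 44−x}, plus the 7 elements whose complement lies outside the range or equal to its own complement.
The integers 22, …, 42 (21 of them) are such a set: any two sum to at least 22+23 = 45 > 44.
Pigeonhole: any 22nd integer completes one of the 14 pairs, so 22 choices force a sum of 44.

22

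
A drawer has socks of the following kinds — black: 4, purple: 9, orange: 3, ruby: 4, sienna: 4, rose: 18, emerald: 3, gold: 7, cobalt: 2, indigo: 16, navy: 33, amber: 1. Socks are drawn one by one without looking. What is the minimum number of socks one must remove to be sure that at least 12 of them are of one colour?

71

Put each drawn sock into a box by colour. The largest draw with every box below 12 takes min(count, 11) from each colour; colours with fewer than 11 contribute all they have.
Σ min(cᵢ, 11) = 4 + 9 + 3 + 4 + 4 + 11 + 3 + 7 + 2 + 11 + 11 + 1 = 70.
Draw number 70 + 1 = 71 must push one box to 12.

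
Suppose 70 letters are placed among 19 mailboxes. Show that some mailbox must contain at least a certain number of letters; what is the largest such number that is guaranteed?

By the pigeonhole principle, the 19 mailboxes are the holes and the 70 letters are the pigeons.
If every mailbox held at most 3 letters, the total would be at most 19 × 3 = 57, which is less than 70.
So some mailbox holds at least ⌈70/19⌉ = 4 letters.

4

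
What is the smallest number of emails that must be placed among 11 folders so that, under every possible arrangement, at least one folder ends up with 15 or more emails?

155

With 154 emails one could put exactly 14 in each of the 11 folders, and no folder would reach 15.
Pigeonhole: one more email must land in a folder that already has 14, giving it 15.
So 11 × 14 + 1 = 155 emails are required.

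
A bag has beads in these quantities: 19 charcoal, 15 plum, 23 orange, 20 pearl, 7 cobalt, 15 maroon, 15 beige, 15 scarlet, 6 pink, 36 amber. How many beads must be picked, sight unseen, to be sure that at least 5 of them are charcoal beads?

In the worst case for collecting charcoal beads, every non-charcoal bead comes out first.
There are 15 + 23 + 20 + 7 + 15 + 15 + 15 + 6 + 36 = 152 non-charcoal beads altogether.
After those, each further bead must be charcoal, so 152 + 5 = 157 draws guarantee 5 charcoal beads.

157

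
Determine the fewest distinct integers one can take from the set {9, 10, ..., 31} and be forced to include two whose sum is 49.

17

A set avoiding the sum 49 can contain at most one of each pair {x, 49−x}, plus the 9 elements whose complement lies outside the range.
The integers 9, …, 24 (16 of them) are such a set: any two sum to at least 9+10 = 19 and at most 23+24 = 47 < 49.
By pigeonhole, any 17th integer completes one of the 7 pairs, so 17 choices force a sum of 49.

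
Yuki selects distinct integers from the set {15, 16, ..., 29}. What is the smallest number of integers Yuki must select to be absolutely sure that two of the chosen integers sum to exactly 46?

Group the elements by complementary pair {x, 46−x}: {17,29}, {18,28}, {19,27}, …, giving 6 two-element pairs; the single value 23 (it cannot pair with itself since the integers are distinct); and 2 integers whose partner 46−x falls outside [15,29].
By the pigeonhole principle, treating each of those 9 groups as a pigeonhole, one can pick one integer per group — 9 integers — with no two summing to 46.
The 10th integer lands in an occupied pair, forcing a sum of 46.

10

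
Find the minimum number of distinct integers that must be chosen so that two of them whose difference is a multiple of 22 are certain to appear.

23

Integers whose pairwise differences are multiples of 22 are exactly those sharing a remainder mod 22. By the pigeonhole principle, the 22 residue classes mod 22 are the pigeonholes.
With 22 integers one could put 1 in each residue class and have no class reach 2.
The 23rd integer pushes some class to 2, so 22·1 + 1 = 23.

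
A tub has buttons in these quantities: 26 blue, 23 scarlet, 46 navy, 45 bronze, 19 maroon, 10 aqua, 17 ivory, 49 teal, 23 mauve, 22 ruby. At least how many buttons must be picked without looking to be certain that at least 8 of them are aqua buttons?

In the worst case for collecting aqua buttons, every non-aqua button comes out first.
There are 26 + 23 + 46 + 45 + 19 + 17 + 49 + 23 + 22 = 270 non-aqua buttons altogether.
After those, each further button must be aqua, so 270 + 8 = 278 draws guarantee 8 aqua buttons.

278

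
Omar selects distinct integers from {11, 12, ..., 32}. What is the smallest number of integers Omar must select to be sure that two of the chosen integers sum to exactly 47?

14

Group the elements by complementary pair {x, 47−x}: {15,32}, {16,31}, {17,30}, …, giving 9 two-element pairs and 4 integers whose partner 47−x falls outside [11,32].
Pigeonhole: treating each of those 13 groups as a pigeonhole, one can pick one integer per group — 13 integers — with no two summing to 47.
The 14th integer lands in an occupied pair, forcing a sum of 47.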